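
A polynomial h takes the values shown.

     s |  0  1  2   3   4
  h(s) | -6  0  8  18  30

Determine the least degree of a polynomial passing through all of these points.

Forward differences of the values at s = 0, 1, 2, 3, 4:
  h  : -6  0  8  18  30
  Δ  : 6  8  10  12
  Δ^2: 2  2  2
  Δ^3: 0  0
  Δ^4: 0
The second differences are constant (2) and nonzero, while all higher differences vanish, so the minimal degree is 2.

2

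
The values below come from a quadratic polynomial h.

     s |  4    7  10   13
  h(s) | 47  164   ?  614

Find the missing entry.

The 3 known points determine the degree-2 polynomial uniquely.
Write h(s) = as^2 + bs + c. Substituting each data point gives a linear system:
  16a + 4b + c = 47
  49a + 7b + c = 164
  169a + 13b + c = 614
Solving the system yields a = 4, b = -5, c = 3.
So h(s) = 4s^2 - 5s + 3.
Then h(10) = 353.

353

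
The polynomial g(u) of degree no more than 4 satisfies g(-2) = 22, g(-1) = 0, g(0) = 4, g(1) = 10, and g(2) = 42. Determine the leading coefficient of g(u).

Write g(u) = au^4 + bu^3 + cu^2 + du + e. Substituting each data point gives a linear system:
  16a - 8b + 4c - 2d + e = 22
  a - b + c - d + e = 0
  e = 4
  a + b + c + d + e = 10
  16a + 8b + 4c + 2d + e = 42
Solving the system yields a = 2, b = 0, c = -1, d = 5, e = 4.
So g(u) = 2u^4 - u^2 + 5u + 4.
The leading coefficient is 2.

2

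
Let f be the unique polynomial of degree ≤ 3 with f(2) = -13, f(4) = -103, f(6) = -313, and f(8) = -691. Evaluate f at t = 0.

5

Forward differences of the values at t = 2, 4, 6, 8:
  f  : -13  -103  -313  -691
  Δ  : -90  -210  -378
  Δ^2: -120  -168
  Δ^3: -48
The third differences are constant, confirming degree 3.
Interpolating (Newton forward form) and evaluating at t = 0 gives f(0) = 5.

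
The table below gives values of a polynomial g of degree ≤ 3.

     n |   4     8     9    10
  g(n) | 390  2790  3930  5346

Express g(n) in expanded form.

g(n) = 5n^3 + 3n^2 + 4n + 6

Write g(n) = an^3 + bn^2 + cn + d. Substituting each data point gives a linear system:
  64a + 16b + 4c + d = 390
  512a + 64b + 8c + d = 2790
  729a + 81b + 9c + d = 3930
  1000a + 100b + 10c + d = 5346
Solving the system yields a = 5, b = 3, c = 4, d = 6.
So g(n) = 5n^3 + 3n^2 + 4n + 6.
Check: g(10) = 5346. ✓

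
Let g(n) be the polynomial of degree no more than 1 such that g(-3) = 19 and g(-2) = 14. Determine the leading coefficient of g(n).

-5

Write g(n) = an + b. Substituting each data point gives a linear system:
  -3a + b = 19
  -2a + b = 14
Solving the system yields a = -5, b = 4.
So g(n) = -5n + 4.
The leading coefficient is -5.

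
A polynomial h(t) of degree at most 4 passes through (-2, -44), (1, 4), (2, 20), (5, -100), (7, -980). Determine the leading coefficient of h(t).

Write h(t) = at^4 + bt^3 + ct^2 + dt + e. Substituting each data point gives a linear system:
  16a - 8b + 4c - 2d + e = -44
  a + b + c + d + e = 4
  16a + 8b + 4c + 2d + e = 20
  625a + 125b + 25c + 5d + e = -100
  2401a + 343b + 49c + 7d + e = -980
Solving the system yields a = -1, b = 4, c = 1, d = 0, e = 0.
So h(t) = -t^4 + 4t^3 + t^2.
The leading coefficient is -1.

-1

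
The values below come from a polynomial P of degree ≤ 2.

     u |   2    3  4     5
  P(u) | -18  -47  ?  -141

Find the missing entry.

On equispaced nodes a degree-2 polynomial has vanishing third forward difference, so
  - P(2) + 3·P(3) - 3·P(4) + P(5) = 0.
Substituting the known values and solving for P(4):
  -3·P(4) = 264
  P(4) = -88.

-88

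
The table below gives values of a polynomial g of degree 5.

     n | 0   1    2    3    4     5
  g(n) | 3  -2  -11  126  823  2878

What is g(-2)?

1

Forward differences of the values at n = 0, 1, 2, 3, 4, 5:
  g  : 3  -2  -11  126  823  2878
  Δ  : -5  -9  137  697  2055
  Δ^2: -4  146  560  1358
  Δ^3: 150  414  798
  Δ^4: 264  384
  Δ^5: 120
The fifth differences are constant, confirming degree 5.
Interpolating (Newton forward form) and evaluating at n = -2 gives g(-2) = 1.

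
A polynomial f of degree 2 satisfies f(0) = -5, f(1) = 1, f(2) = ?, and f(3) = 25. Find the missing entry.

11

On equispaced nodes a degree-2 polynomial has vanishing third forward difference, so
  - f(0) + 3·f(1) - 3·f(2) + f(3) = 0.
Substituting the known values and solving for f(2):
  -3·f(2) = -33
  f(2) = 11.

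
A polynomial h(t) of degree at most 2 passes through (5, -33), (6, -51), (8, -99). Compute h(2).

-3

Write h(t) = at^2 + bt + c. Substituting each data point gives a linear system:
  25a + 5b + c = -33
  36a + 6b + c = -51
  64a + 8b + c = -99
Solving the system yields a = -2, b = 4, c = -3.
So h(t) = -2t^2 + 4t - 3.
Then h(2) = -3.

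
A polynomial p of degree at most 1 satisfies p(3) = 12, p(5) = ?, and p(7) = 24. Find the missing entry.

18

The 2 known points determine the degree-1 polynomial uniquely.
Write p(u) = au + b. Substituting each data point gives a linear system:
  3a + b = 12
  7a + b = 24
Solving the system yields a = 3, b = 3.
So p(u) = 3u + 3.
Then p(5) = 18.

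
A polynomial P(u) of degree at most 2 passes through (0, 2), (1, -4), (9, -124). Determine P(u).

P(u) = -u^2 - 5u + 2

Using the Lagrange interpolation formula with nodes 0, 1, 9:
  L_0(u) = (u - 1)(u - 9) / 9
  L_1(u) = u(u - 9) / -8
  L_2(u) = u(u - 1) / 72
Then P(u) = 2·L_0(u) - 4·L_1(u) - 124·L_2(u).
Expanding and collecting terms gives P(u) = -u^2 - 5u + 2.
Check: P(1) = -4. ✓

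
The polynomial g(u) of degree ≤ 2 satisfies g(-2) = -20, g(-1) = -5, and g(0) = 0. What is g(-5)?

-125

Using the Lagrange interpolation formula with nodes -2, -1, 0:
  L_0(u) = (u + 1)u / 2
  L_1(u) = (u + 2)u / -1
  L_2(u) = (u + 2)(u + 1) / 2
Then g(u) = -20·L_0(u) - 5·L_1(u) + 0·L_2(u).
Expanding and collecting terms gives g(u) = -5u².
Evaluating at u = -5: g(-5) = -125.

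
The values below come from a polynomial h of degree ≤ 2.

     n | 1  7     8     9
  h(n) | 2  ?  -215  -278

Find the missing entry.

The 3 known points determine the degree-2 polynomial uniquely.
Write h(n) = an^2 + bn + c. Substituting each data point gives a linear system:
  a + b + c = 2
  64a + 8b + c = -215
  81a + 9b + c = -278
Solving the system yields a = -4, b = 5, c = 1.
So h(n) = -4n² + 5n + 1.
Then h(7) = -160.

-160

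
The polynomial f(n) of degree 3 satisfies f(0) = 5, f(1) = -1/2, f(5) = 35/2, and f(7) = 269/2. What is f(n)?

Using the Lagrange interpolation formula with nodes 0, 1, 5, 7:
  L_0(n) = (n - 1)(n - 5)(n - 7) / -35
  L_1(n) = n(n - 5)(n - 7) / 24
  L_2(n) = n(n - 1)(n - 7) / -40
  L_3(n) = n(n - 1)(n - 5) / 84
Then f(n) = 5·L_0(n) - 1/2·L_1(n) + 35/2·L_2(n) + 269/2·L_3(n).
Expanding and collecting terms gives f(n) = n^3 - 4n^2 - (5/2)n + 5.
Check: f(7) = 269/2. ✓

f(n) = n^3 - 4n^2 - (5/2)n + 5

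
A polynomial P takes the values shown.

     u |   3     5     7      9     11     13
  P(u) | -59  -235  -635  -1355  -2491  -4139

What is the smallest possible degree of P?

3

Forward differences of the values at u = 3, 5, 7, 9, 11, 13:
  P  : -59  -235  -635  -1355  -2491  -4139
  Δ  : -176  -400  -720  -1136  -1648
  Δ^2: -224  -320  -416  -512
  Δ^3: -96  -96  -96
  Δ^4: 0  0
  Δ^5: 0
The third differences are constant (-96) and nonzero, while all higher differences vanish, so the minimal degree is 3.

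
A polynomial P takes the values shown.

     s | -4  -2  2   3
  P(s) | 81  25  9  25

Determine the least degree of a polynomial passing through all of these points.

2

Divided differences on the nodes -4, -2, 2, 3:
  order 0: 81  25  9  25
  order 1: -28  -4  16
  order 2: 4  4
  order 3: 0
The order-2 divided differences are all 4 (nonzero) and every higher order vanishes, so the data lies on a polynomial of degree exactly 2.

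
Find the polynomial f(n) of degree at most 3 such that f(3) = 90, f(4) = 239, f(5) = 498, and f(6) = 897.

f(n) = 5n^3 - 5n^2 - n + 3

Write f(n) = an^3 + bn^2 + cn + d. Substituting each data point gives a linear system:
  27a + 9b + 3c + d = 90
  64a + 16b + 4c + d = 239
  125a + 25b + 5c + d = 498
  216a + 36b + 6c + d = 897
Solving the system yields a = 5, b = -5, c = -1, d = 3.
So f(n) = 5n³ - 5n² - n + 3.
Check: f(3) = 90. ✓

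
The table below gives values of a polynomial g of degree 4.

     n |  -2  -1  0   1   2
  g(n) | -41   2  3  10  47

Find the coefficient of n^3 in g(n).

Write g(n) = an^4 + bn^3 + cn^2 + dn + e. Substituting each data point gives a linear system:
  16a - 8b + 4c - 2d + e = -41
  a - b + c - d + e = 2
  e = 3
  a + b + c + d + e = 10
  16a + 8b + 4c + 2d + e = 47
Solving the system yields a = -1, b = 6, c = 4, d = -2, e = 3.
So g(n) = -n^4 + 6n^3 + 4n^2 - 2n + 3.
The coefficient of n^3 is 6.

6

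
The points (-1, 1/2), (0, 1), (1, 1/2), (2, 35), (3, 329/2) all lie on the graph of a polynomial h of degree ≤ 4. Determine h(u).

h(u) = u^4 + 4u^3 - (3/2)u^2 - 4u + 1

Write h(u) = au^4 + bu^3 + cu^2 + du + e. Substituting each data point gives a linear system:
  a - b + c - d + e = 1/2
  e = 1
  a + b + c + d + e = 1/2
  16a + 8b + 4c + 2d + e = 35
  81a + 27b + 9c + 3d + e = 329/2
Solving the system yields a = 1, b = 4, c = -3/2, d = -4, e = 1.
So h(u) = u^4 + 4u^3 - (3/2)u^2 - 4u + 1.
Check: h(2) = 35. ✓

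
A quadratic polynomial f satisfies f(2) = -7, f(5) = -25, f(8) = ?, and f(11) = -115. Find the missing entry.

The 3 known points determine the degree-2 polynomial uniquely.
Write f(t) = at^2 + bt + c. Substituting each data point gives a linear system:
  4a + 2b + c = -7
  25a + 5b + c = -25
  121a + 11b + c = -115
Solving the system yields a = -1, b = 1, c = -5.
So f(t) = -t² + t - 5.
Then f(8) = -61.

-61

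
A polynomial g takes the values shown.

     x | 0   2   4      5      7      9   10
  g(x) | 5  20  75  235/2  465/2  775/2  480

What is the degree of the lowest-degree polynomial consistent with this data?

2

Divided differences on the nodes 0, 2, 4, 5, 7, 9, 10:
  order 0: 5  20  75  235/2  465/2  775/2  480
  order 1: 15/2  55/2  85/2  115/2  155/2  185/2
  order 2: 5  5  5  5  5
  order 3: 0  0  0  0
  order 4: 0  0  0
  order 5: 0  0
  order 6: 0
The order-2 divided differences are all 5 (nonzero) and every higher order vanishes, so the data lies on a polynomial of degree exactly 2.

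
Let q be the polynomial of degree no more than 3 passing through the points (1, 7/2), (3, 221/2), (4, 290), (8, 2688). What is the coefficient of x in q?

-1/2

Write q(x) = ax^3 + bx^2 + cx + d. Substituting each data point gives a linear system:
  a + b + c + d = 7/2
  27a + 9b + 3c + d = 221/2
  64a + 16b + 4c + d = 290
  512a + 64b + 8c + d = 2688
Solving the system yields a = 6, b = -6, c = -1/2, d = 4.
So q(x) = 6x^3 - 6x^2 - (1/2)x + 4.
The coefficient of x is -1/2.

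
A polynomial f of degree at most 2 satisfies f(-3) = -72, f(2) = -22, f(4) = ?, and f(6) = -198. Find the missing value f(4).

The 3 known points determine the degree-2 polynomial uniquely.
Write f(x) = ax^2 + bx + c. Substituting each data point gives a linear system:
  9a - 3b + c = -72
  4a + 2b + c = -22
  36a + 6b + c = -198
Solving the system yields a = -6, b = 4, c = -6.
So f(x) = -6x^2 + 4x - 6.
Then f(4) = -86.

-86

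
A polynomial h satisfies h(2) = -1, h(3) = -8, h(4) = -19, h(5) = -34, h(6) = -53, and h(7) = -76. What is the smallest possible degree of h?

Forward differences of the values at x = 2, 3, 4, 5, 6, 7:
  h  : -1  -8  -19  -34  -53  -76
  Δ  : -7  -11  -15  -19  -23
  Δ^2: -4  -4  -4  -4
  Δ^3: 0  0  0
  Δ^4: 0  0
  Δ^5: 0
The second differences are constant (-4) and nonzero, while all higher differences vanish, so the minimal degree is 2.

2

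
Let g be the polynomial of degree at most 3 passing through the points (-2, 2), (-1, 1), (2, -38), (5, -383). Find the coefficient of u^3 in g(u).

Write g(u) = au^3 + bu^2 + cu + d. Substituting each data point gives a linear system:
  -8a + 4b - 2c + d = 2
  -a + b - c + d = 1
  8a + 4b + 2c + d = -38
  125a + 25b + 5c + d = -383
Solving the system yields a = -2, b = -5, c = -2, d = 2.
So g(u) = -2u^3 - 5u^2 - 2u + 2.
The leading coefficient is -2.

-2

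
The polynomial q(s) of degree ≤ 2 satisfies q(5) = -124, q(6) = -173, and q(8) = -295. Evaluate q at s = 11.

-538

Using the Lagrange interpolation formula with nodes 5, 6, 8:
  L_0(s) = (s - 6)(s - 8) / 3
  L_1(s) = (s - 5)(s - 8) / -2
  L_2(s) = (s - 5)(s - 6) / 6
Then q(s) = -124·L_0(s) - 173·L_1(s) - 295·L_2(s).
Expanding and collecting terms gives q(s) = -4s^2 - 5s + 1.
Evaluating at s = 11: q(11) = -538.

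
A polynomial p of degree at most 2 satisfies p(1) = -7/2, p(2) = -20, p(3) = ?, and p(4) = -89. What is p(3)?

The 3 known points determine the degree-2 polynomial uniquely.
Write p(x) = ax^2 + bx + c. Substituting each data point gives a linear system:
  a + b + c = -7/2
  4a + 2b + c = -20
  16a + 4b + c = -89
Solving the system yields a = -6, b = 3/2, c = 1.
So p(x) = -6x^2 + (3/2)x + 1.
Then p(3) = -97/2.

-97/2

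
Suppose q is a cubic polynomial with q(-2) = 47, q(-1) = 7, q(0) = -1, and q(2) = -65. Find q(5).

-821

Using the Lagrange interpolation formula with nodes -2, -1, 0, 2:
  L_0(t) = (t + 1)t(t - 2) / -8
  L_1(t) = (t + 2)t(t - 2) / 3
  L_2(t) = (t + 2)(t + 1)(t - 2) / -4
  L_3(t) = (t + 2)(t + 1)t / 24
Then q(t) = 47·L_0(t) + 7·L_1(t) - 1·L_2(t) - 65·L_3(t).
Expanding and collecting terms gives q(t) = -6t^3 - 2t^2 - 4t - 1.
Evaluating at t = 5: q(5) = -821.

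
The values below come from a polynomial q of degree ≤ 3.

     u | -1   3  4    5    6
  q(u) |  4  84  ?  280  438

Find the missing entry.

The 4 known points determine the degree-3 polynomial uniquely.
Write q(u) = au^3 + bu^2 + cu + d. Substituting each data point gives a linear system:
  -a + b - c + d = 4
  27a + 9b + 3c + d = 84
  125a + 25b + 5c + d = 280
  216a + 36b + 6c + d = 438
Solving the system yields a = 1, b = 6, c = 1, d = 0.
So q(u) = u^3 + 6u^2 + u.
Then q(4) = 164.

164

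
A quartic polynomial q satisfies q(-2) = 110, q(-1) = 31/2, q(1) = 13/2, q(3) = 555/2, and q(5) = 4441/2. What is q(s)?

Write q(s) = as^4 + bs^3 + cs^2 + ds + e. Substituting each data point gives a linear system:
  16a - 8b + 4c - 2d + e = 110
  a - b + c - d + e = 31/2
  a + b + c + d + e = 13/2
  81a + 27b + 9c + 3d + e = 555/2
  625a + 125b + 25c + 5d + e = 4441/2
Solving the system yields a = 4, b = -3, c = 4, d = -3/2, e = 3.
So q(s) = 4s⁴ - 3s³ + 4s² - (3/2)s + 3.
Check: q(3) = 555/2. ✓

q(s) = 4s^4 - 3s^3 + 4s^2 - (3/2)s + 3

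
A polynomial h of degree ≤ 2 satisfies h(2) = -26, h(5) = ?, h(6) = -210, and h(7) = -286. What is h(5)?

The 3 known points determine the degree-2 polynomial uniquely.
Write h(s) = as^2 + bs + c. Substituting each data point gives a linear system:
  4a + 2b + c = -26
  36a + 6b + c = -210
  49a + 7b + c = -286
Solving the system yields a = -6, b = 2, c = -6.
So h(s) = -6s^2 + 2s - 6.
Then h(5) = -146.

-146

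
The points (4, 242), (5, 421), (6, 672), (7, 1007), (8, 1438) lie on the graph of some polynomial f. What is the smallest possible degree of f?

Forward differences of the values at s = 4, 5, 6, 7, 8:
  f  : 242  421  672  1007  1438
  Δ  : 179  251  335  431
  Δ^2: 72  84  96
  Δ^3: 12  12
  Δ^4: 0
The third differences are constant (12) and nonzero, while all higher differences vanish, so the minimal degree is 3.

3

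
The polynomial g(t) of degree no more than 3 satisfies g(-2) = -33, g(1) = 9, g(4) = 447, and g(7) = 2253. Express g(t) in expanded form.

Write g(t) = at^3 + bt^2 + ct + d. Substituting each data point gives a linear system:
  -8a + 4b - 2c + d = -33
  a + b + c + d = 9
  64a + 16b + 4c + d = 447
  343a + 49b + 7c + d = 2253
Solving the system yields a = 6, b = 4, c = 0, d = -1.
So g(t) = 6t^3 + 4t^2 - 1.
Check: g(7) = 2253. ✓

g(t) = 6t^3 + 4t^2 - 1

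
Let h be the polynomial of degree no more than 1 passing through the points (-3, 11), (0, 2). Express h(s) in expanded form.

Write h(s) = as + b. Substituting each data point gives a linear system:
  -3a + b = 11
  b = 2
Solving the system yields a = -3, b = 2.
So h(s) = -3s + 2.
Check: h(0) = 2. ✓

h(s) = -3s + 2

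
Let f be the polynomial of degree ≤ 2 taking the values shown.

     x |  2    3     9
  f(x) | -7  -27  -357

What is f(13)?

Using the Lagrange interpolation formula with nodes 2, 3, 9:
  L_0(x) = (x - 3)(x - 9) / 7
  L_1(x) = (x - 2)(x - 9) / -6
  L_2(x) = (x - 2)(x - 3) / 42
Then f(x) = -7·L_0(x) - 27·L_1(x) - 357·L_2(x).
Expanding and collecting terms gives f(x) = -5x^2 + 5x + 3.
Evaluating at x = 13: f(13) = -777.

-777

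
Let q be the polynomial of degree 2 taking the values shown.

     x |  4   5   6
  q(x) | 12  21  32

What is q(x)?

q(x) = x^2 - 4

Using the Lagrange interpolation formula with nodes 4, 5, 6:
  L_0(x) = (x - 5)(x - 6) / 2
  L_1(x) = (x - 4)(x - 6) / -1
  L_2(x) = (x - 4)(x - 5) / 2
Then q(x) = 12·L_0(x) + 21·L_1(x) + 32·L_2(x).
Expanding and collecting terms gives q(x) = x² - 4.
Check: q(4) = 12. ✓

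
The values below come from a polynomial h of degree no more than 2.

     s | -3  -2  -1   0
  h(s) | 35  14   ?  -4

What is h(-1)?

1

On equispaced nodes a degree-2 polynomial has vanishing third forward difference, so
  - h(-3) + 3·h(-2) - 3·h(-1) + h(0) = 0.
Substituting the known values and solving for h(-1):
  -3·h(-1) = -3
  h(-1) = 1.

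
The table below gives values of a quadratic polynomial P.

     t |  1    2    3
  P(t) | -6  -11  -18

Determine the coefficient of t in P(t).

-2

Write P(t) = at^2 + bt + c. Substituting each data point gives a linear system:
  a + b + c = -6
  4a + 2b + c = -11
  9a + 3b + c = -18
Solving the system yields a = -1, b = -2, c = -3.
So P(t) = -t^2 - 2t - 3.
The coefficient of t is -2.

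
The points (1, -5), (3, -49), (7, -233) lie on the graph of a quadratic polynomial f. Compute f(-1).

7

Write f(s) = as^2 + bs + c. Substituting each data point gives a linear system:
  a + b + c = -5
  9a + 3b + c = -49
  49a + 7b + c = -233
Solving the system yields a = -4, b = -6, c = 5.
So f(s) = -4s^2 - 6s + 5.
Then f(-1) = 7.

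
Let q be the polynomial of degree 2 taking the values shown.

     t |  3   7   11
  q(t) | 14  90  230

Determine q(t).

Write q(t) = at^2 + bt + c. Substituting each data point gives a linear system:
  9a + 3b + c = 14
  49a + 7b + c = 90
  121a + 11b + c = 230
Solving the system yields a = 2, b = -1, c = -1.
So q(t) = 2t² - t - 1.
Check: q(11) = 230. ✓

q(t) = 2t^2 - t - 1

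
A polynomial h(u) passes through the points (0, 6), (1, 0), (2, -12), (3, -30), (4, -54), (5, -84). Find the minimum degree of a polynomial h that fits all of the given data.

Forward differences of the values at u = 0, 1, 2, 3, 4, 5:
  h  : 6  0  -12  -30  -54  -84
  Δ  : -6  -12  -18  -24  -30
  Δ^2: -6  -6  -6  -6
  Δ^3: 0  0  0
  Δ^4: 0  0
  Δ^5: 0
The second differences are constant (-6) and nonzero, while all higher differences vanish, so the minimal degree is 2.

2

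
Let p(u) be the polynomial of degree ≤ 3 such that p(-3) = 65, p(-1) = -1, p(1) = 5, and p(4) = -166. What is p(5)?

Using the Lagrange interpolation formula with nodes -3, -1, 1, 4:
  L_0(u) = (u + 1)(u - 1)(u - 4) / -56
  L_1(u) = (u + 3)(u - 1)(u - 4) / 20
  L_2(u) = (u + 3)(u + 1)(u - 4) / -24
  L_3(u) = (u + 3)(u + 1)(u - 1) / 105
Then p(u) = 65·L_0(u) - 1·L_1(u) + 5·L_2(u) - 166·L_3(u).
Expanding and collecting terms gives p(u) = -3u^3 + 6u + 2.
Evaluating at u = 5: p(5) = -343.

-343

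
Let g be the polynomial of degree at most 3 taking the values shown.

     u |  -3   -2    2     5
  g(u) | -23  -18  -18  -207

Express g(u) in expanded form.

g(u) = -u^3 - 4u^2 + 4u - 2

Write g(u) = au^3 + bu^2 + cu + d. Substituting each data point gives a linear system:
  -27a + 9b - 3c + d = -23
  -8a + 4b - 2c + d = -18
  8a + 4b + 2c + d = -18
  125a + 25b + 5c + d = -207
Solving the system yields a = -1, b = -4, c = 4, d = -2.
So g(u) = -u^3 - 4u^2 + 4u - 2.
Check: g(2) = -18. ✓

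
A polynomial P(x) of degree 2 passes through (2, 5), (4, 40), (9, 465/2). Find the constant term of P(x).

Write P(x) = ax^2 + bx + c. Substituting each data point gives a linear system:
  4a + 2b + c = 5
  16a + 4b + c = 40
  81a + 9b + c = 465/2
Solving the system yields a = 3, b = -1/2, c = -6.
So P(x) = 3x^2 - (1/2)x - 6.
The constant term is -6.

-6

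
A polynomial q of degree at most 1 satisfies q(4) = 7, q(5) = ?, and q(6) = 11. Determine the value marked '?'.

The 2 known points determine the degree-1 polynomial uniquely.
Write q(s) = as + b. Substituting each data point gives a linear system:
  4a + b = 7
  6a + b = 11
Solving the system yields a = 2, b = -1.
So q(s) = 2s - 1.
Then q(5) = 9.

9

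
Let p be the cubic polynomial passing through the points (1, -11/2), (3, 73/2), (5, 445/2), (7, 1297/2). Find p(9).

2821/2

Using the Lagrange interpolation formula with nodes 1, 3, 5, 7:
  L_0(u) = (u - 3)(u - 5)(u - 7) / -48
  L_1(u) = (u - 1)(u - 5)(u - 7) / 16
  L_2(u) = (u - 1)(u - 3)(u - 7) / -16
  L_3(u) = (u - 1)(u - 3)(u - 5) / 48
Then p(u) = -11/2·L_0(u) + 73/2·L_1(u) + 445/2·L_2(u) + 1297/2·L_3(u).
Expanding and collecting terms gives p(u) = 2u^3 - 5u - 5/2.
Evaluating at u = 9: p(9) = 2821/2.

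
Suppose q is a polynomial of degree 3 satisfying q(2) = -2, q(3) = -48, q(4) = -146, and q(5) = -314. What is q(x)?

Using the Lagrange interpolation formula with nodes 2, 3, 4, 5:
  L_0(x) = (x - 3)(x - 4)(x - 5) / -6
  L_1(x) = (x - 2)(x - 4)(x - 5) / 2
  L_2(x) = (x - 2)(x - 3)(x - 5) / -2
  L_3(x) = (x - 2)(x - 3)(x - 4) / 6
Then q(x) = -2·L_0(x) - 48·L_1(x) - 146·L_2(x) - 314·L_3(x).
Expanding and collecting terms gives q(x) = -3x³ + x² + 6x + 6.
Check: q(5) = -314. ✓

q(x) = -3x^3 + x^2 + 6x + 6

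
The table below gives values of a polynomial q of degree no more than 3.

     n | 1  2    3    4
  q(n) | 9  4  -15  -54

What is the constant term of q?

Write q(n) = an^3 + bn^2 + cn + d. Substituting each data point gives a linear system:
  a + b + c + d = 9
  8a + 4b + 2c + d = 4
  27a + 9b + 3c + d = -15
  64a + 16b + 4c + d = -54
Solving the system yields a = -1, b = -1, c = 5, d = 6.
So q(n) = -n³ - n² + 5n + 6.
The constant term is 6.

6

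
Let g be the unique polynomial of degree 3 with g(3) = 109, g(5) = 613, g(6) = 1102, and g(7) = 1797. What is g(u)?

g(u) = 6u^3 - 5u^2 - 2u - 2

Write g(u) = au^3 + bu^2 + cu + d. Substituting each data point gives a linear system:
  27a + 9b + 3c + d = 109
  125a + 25b + 5c + d = 613
  216a + 36b + 6c + d = 1102
  343a + 49b + 7c + d = 1797
Solving the system yields a = 6, b = -5, c = -2, d = -2.
So g(u) = 6u^3 - 5u^2 - 2u - 2.
Check: g(6) = 1102. ✓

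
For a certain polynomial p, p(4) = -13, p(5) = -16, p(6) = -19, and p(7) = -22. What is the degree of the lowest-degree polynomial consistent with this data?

1

Forward differences of the values at s = 4, 5, 6, 7:
  p  : -13  -16  -19  -22
  Δ  : -3  -3  -3
  Δ^2: 0  0
  Δ^3: 0
The first differences are constant (-3) and nonzero, while all higher differences vanish, so the minimal degree is 1.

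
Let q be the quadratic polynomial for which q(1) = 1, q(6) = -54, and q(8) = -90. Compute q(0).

Using the Lagrange interpolation formula with nodes 1, 6, 8:
  L_0(x) = (x - 6)(x - 8) / 35
  L_1(x) = (x - 1)(x - 8) / -10
  L_2(x) = (x - 1)(x - 6) / 14
Then q(x) = 1·L_0(x) - 54·L_1(x) - 90·L_2(x).
Expanding and collecting terms gives q(x) = -x^2 - 4x + 6.
Evaluating at x = 0: q(0) = 6.

6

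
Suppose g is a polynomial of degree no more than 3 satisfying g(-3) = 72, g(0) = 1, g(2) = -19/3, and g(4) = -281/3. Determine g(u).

g(u) = -2u^3 + 2u^2 + (1/3)u + 1

Using the Lagrange interpolation formula with nodes -3, 0, 2, 4:
  L_0(u) = u(u - 2)(u - 4) / -105
  L_1(u) = (u + 3)(u - 2)(u - 4) / 24
  L_2(u) = (u + 3)u(u - 4) / -20
  L_3(u) = (u + 3)u(u - 2) / 56
Then g(u) = 72·L_0(u) + 1·L_1(u) - 19/3·L_2(u) - 281/3·L_3(u).
Expanding and collecting terms gives g(u) = -2u^3 + 2u^2 + (1/3)u + 1.
Check: g(4) = -281/3. ✓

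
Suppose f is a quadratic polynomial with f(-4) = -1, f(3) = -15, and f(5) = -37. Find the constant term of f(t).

3

Write f(t) = at^2 + bt + c. Substituting each data point gives a linear system:
  16a - 4b + c = -1
  9a + 3b + c = -15
  25a + 5b + c = -37
Solving the system yields a = -1, b = -3, c = 3.
So f(t) = -t^2 - 3t + 3.
The constant term is 3.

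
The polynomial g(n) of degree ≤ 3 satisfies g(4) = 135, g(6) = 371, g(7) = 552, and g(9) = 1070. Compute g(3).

68

Write g(n) = an^3 + bn^2 + cn + d. Substituting each data point gives a linear system:
  64a + 16b + 4c + d = 135
  216a + 36b + 6c + d = 371
  343a + 49b + 7c + d = 552
  729a + 81b + 9c + d = 1070
Solving the system yields a = 1, b = 4, c = 2, d = -1.
So g(n) = n^3 + 4n^2 + 2n - 1.
Then g(3) = 68.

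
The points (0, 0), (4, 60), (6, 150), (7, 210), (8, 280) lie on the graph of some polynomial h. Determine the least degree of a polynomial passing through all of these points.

Divided differences on the nodes 0, 4, 6, 7, 8:
  order 0: 0  60  150  210  280
  order 1: 15  45  60  70
  order 2: 5  5  5
  order 3: 0  0
  order 4: 0
The order-2 divided differences are all 5 (nonzero) and every higher order vanishes, so the data lies on a polynomial of degree exactly 2.

2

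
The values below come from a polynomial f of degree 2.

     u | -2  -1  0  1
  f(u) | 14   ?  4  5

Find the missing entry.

The 3 known points determine the degree-2 polynomial uniquely.
Write f(u) = au^2 + bu + c. Substituting each data point gives a linear system:
  4a - 2b + c = 14
  c = 4
  a + b + c = 5
Solving the system yields a = 2, b = -1, c = 4.
So f(u) = 2u² - u + 4.
Then f(-1) = 7.

7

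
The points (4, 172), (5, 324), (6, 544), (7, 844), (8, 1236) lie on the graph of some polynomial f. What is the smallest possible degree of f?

Forward differences of the values at u = 4, 5, 6, 7, 8:
  f  : 172  324  544  844  1236
  Δ  : 152  220  300  392
  Δ^2: 68  80  92
  Δ^3: 12  12
  Δ^4: 0
The third differences are constant (12) and nonzero, while all higher differences vanish, so the minimal degree is 3.

3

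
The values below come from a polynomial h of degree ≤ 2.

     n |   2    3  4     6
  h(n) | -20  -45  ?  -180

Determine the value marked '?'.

The 3 known points determine the degree-2 polynomial uniquely.
Write h(n) = an^2 + bn + c. Substituting each data point gives a linear system:
  4a + 2b + c = -20
  9a + 3b + c = -45
  36a + 6b + c = -180
Solving the system yields a = -5, b = 0, c = 0.
So h(n) = -5n².
Then h(4) = -80.

-80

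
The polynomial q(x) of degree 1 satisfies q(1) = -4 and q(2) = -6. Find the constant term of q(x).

Write q(x) = ax + b. Substituting each data point gives a linear system:
  a + b = -4
  2a + b = -6
Solving the system yields a = -2, b = -2.
So q(x) = -2x - 2.
The constant term is -2.

-2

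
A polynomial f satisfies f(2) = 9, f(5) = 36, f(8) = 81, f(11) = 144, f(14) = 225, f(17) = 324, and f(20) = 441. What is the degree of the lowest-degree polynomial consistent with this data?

Forward differences of the values at s = 2, 5, 8, 11, 14, 17, 20:
  f  : 9  36  81  144  225  324  441
  Δ  : 27  45  63  81  99  117
  Δ^2: 18  18  18  18  18
  Δ^3: 0  0  0  0
  Δ^4: 0  0  0
  Δ^5: 0  0
  Δ^6: 0
The second differences are constant (18) and nonzero, while all higher differences vanish, so the minimal degree is 2.

2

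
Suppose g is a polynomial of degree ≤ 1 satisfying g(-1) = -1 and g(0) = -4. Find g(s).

g(s) = -3s - 4

Using the Lagrange interpolation formula with nodes -1, 0:
  L_0(s) = s / -1
  L_1(s) = (s + 1) / 1
Then g(s) = -1·L_0(s) - 4·L_1(s).
Expanding and collecting terms gives g(s) = -3s - 4.
Check: g(0) = -4. ✓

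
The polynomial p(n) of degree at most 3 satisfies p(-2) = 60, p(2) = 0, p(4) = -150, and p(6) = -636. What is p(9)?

-2415

Write p(n) = an^3 + bn^2 + cn + d. Substituting each data point gives a linear system:
  -8a + 4b - 2c + d = 60
  8a + 4b + 2c + d = 0
  64a + 16b + 4c + d = -150
  216a + 36b + 6c + d = -636
Solving the system yields a = -4, b = 6, c = 1, d = 6.
So p(n) = -4n^3 + 6n^2 + n + 6.
Then p(9) = -2415.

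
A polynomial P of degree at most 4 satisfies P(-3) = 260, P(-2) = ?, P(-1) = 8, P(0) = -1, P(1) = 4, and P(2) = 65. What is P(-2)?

61

The 5 known points determine the degree-4 polynomial uniquely.
Write P(s) = as^4 + bs^3 + cs^2 + ds + e. Substituting each data point gives a linear system:
  81a - 27b + 9c - 3d + e = 260
  a - b + c - d + e = 8
  e = -1
  a + b + c + d + e = 4
  16a + 8b + 4c + 2d + e = 65
Solving the system yields a = 3, b = 1, c = 4, d = -3, e = -1.
So P(s) = 3s^4 + s^3 + 4s^2 - 3s - 1.
Then P(-2) = 61.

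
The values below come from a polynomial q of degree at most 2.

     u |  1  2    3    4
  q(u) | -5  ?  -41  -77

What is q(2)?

-17

The 3 known points determine the degree-2 polynomial uniquely.
Write q(u) = au^2 + bu + c. Substituting each data point gives a linear system:
  a + b + c = -5
  9a + 3b + c = -41
  16a + 4b + c = -77
Solving the system yields a = -6, b = 6, c = -5.
So q(u) = -6u² + 6u - 5.
Then q(2) = -17.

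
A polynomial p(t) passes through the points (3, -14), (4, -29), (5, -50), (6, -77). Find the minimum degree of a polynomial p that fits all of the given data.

Forward differences of the values at t = 3, 4, 5, 6:
  p  : -14  -29  -50  -77
  Δ  : -15  -21  -27
  Δ^2: -6  -6
  Δ^3: 0
The second differences are constant (-6) and nonzero, while all higher differences vanish, so the minimal degree is 2.

2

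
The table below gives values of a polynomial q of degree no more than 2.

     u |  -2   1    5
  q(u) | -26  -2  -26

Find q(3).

-6

Write q(u) = au^2 + bu + c. Substituting each data point gives a linear system:
  4a - 2b + c = -26
  a + b + c = -2
  25a + 5b + c = -26
Solving the system yields a = -2, b = 6, c = -6.
So q(u) = -2u^2 + 6u - 6.
Then q(3) = -6.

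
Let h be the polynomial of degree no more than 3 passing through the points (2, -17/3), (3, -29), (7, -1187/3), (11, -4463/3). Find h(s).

h(s) = -s^3 - (5/3)s^2 + 4s + 1

Write h(s) = as^3 + bs^2 + cs + d. Substituting each data point gives a linear system:
  8a + 4b + 2c + d = -17/3
  27a + 9b + 3c + d = -29
  343a + 49b + 7c + d = -1187/3
  1331a + 121b + 11c + d = -4463/3
Solving the system yields a = -1, b = -5/3, c = 4, d = 1.
So h(s) = -s³ - (5/3)s² + 4s + 1.
Check: h(7) = -1187/3. ✓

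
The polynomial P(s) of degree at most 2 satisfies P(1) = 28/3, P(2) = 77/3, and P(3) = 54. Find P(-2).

97/3

Forward differences of the values at s = 1, 2, 3:
  P  : 28/3  77/3  54
  Δ  : 49/3  85/3
  Δ^2: 12
The second differences are constant, confirming degree 2.
Interpolating (Newton forward form) and evaluating at s = -2 gives P(-2) = 97/3.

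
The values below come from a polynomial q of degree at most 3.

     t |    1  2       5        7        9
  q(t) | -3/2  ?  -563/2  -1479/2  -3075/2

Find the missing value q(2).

The 4 known points determine the degree-3 polynomial uniquely.
Write q(t) = at^3 + bt^2 + ct + d. Substituting each data point gives a linear system:
  a + b + c + d = -3/2
  125a + 25b + 5c + d = -563/2
  343a + 49b + 7c + d = -1479/2
  729a + 81b + 9c + d = -3075/2
Solving the system yields a = -2, b = -1/2, c = -5, d = 6.
So q(t) = -2t³ - (1/2)t² - 5t + 6.
Then q(2) = -22.

-22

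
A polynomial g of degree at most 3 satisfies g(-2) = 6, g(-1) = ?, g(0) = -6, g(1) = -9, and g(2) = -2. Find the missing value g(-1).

On equispaced nodes a degree-3 polynomial has vanishing fourth forward difference, so
  g(-2) - 4·g(-1) + 6·g(0) - 4·g(1) + g(2) = 0.
Substituting the known values and solving for g(-1):
  -4·g(-1) = -4
  g(-1) = 1.

1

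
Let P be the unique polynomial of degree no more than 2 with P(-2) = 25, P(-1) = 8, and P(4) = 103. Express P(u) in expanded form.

P(u) = 6u^2 + u + 3

Write P(u) = au^2 + bu + c. Substituting each data point gives a linear system:
  4a - 2b + c = 25
  a - b + c = 8
  16a + 4b + c = 103
Solving the system yields a = 6, b = 1, c = 3.
So P(u) = 6u^2 + u + 3.
Check: P(-1) = 8. ✓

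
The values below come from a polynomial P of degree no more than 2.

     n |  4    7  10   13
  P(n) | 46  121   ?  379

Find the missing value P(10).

232

On equispaced nodes a degree-2 polynomial has vanishing third forward difference, so
  - P(4) + 3·P(7) - 3·P(10) + P(13) = 0.
Substituting the known values and solving for P(10):
  -3·P(10) = -696
  P(10) = 232.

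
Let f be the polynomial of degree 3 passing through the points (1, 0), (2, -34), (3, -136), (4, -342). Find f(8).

Write f(n) = an^3 + bn^2 + cn + d. Substituting each data point gives a linear system:
  a + b + c + d = 0
  8a + 4b + 2c + d = -34
  27a + 9b + 3c + d = -136
  64a + 16b + 4c + d = -342
Solving the system yields a = -6, b = 2, c = 2, d = 2.
So f(n) = -6n^3 + 2n^2 + 2n + 2.
Then f(8) = -2926.

-2926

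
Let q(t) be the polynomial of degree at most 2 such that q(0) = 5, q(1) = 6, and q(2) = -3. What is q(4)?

Using the Lagrange interpolation formula with nodes 0, 1, 2:
  L_0(t) = (t - 1)(t - 2) / 2
  L_1(t) = t(t - 2) / -1
  L_2(t) = t(t - 1) / 2
Then q(t) = 5·L_0(t) + 6·L_1(t) - 3·L_2(t).
Expanding and collecting terms gives q(t) = -5t^2 + 6t + 5.
Evaluating at t = 4: q(4) = -51.

-51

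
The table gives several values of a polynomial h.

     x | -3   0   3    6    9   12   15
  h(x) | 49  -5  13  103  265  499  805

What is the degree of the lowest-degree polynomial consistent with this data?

2

Forward differences of the values at x = -3, 0, 3, 6, 9, 12, 15:
  h  : 49  -5  13  103  265  499  805
  Δ  : -54  18  90  162  234  306
  Δ^2: 72  72  72  72  72
  Δ^3: 0  0  0  0
  Δ^4: 0  0  0
  Δ^5: 0  0
  Δ^6: 0
The second differences are constant (72) and nonzero, while all higher differences vanish, so the minimal degree is 2.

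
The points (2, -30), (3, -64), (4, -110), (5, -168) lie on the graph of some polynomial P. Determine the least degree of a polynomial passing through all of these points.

Forward differences of the values at s = 2, 3, 4, 5:
  P  : -30  -64  -110  -168
  Δ  : -34  -46  -58
  Δ^2: -12  -12
  Δ^3: 0
The second differences are constant (-12) and nonzero, while all higher differences vanish, so the minimal degree is 2.

2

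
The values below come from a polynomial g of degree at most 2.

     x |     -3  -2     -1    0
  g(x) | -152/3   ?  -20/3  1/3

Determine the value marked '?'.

-71/3

The 3 known points determine the degree-2 polynomial uniquely.
Write g(x) = ax^2 + bx + c. Substituting each data point gives a linear system:
  9a - 3b + c = -152/3
  a - b + c = -20/3
  c = 1/3
Solving the system yields a = -5, b = 2, c = 1/3.
So g(x) = -5x^2 + 2x + 1/3.
Then g(-2) = -71/3.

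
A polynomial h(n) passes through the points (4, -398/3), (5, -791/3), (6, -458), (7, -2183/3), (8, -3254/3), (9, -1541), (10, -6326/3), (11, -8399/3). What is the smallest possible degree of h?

3

Forward differences of the values at n = 4, 5, 6, 7, 8, 9, 10, 11:
  h  : -398/3  -791/3  -458  -2183/3  -3254/3  -1541  -6326/3  -8399/3
  Δ  : -131  -583/3  -809/3  -357  -1369/3  -1703/3  -691
  Δ^2: -190/3  -226/3  -262/3  -298/3  -334/3  -370/3
  Δ^3: -12  -12  -12  -12  -12
  Δ^4: 0  0  0  0
  Δ^5: 0  0  0
  Δ^6: 0  0
  Δ^7: 0
The third differences are constant (-12) and nonzero, while all higher differences vanish, so the minimal degree is 3.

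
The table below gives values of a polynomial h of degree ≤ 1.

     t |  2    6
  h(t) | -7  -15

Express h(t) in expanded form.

Write h(t) = at + b. Substituting each data point gives a linear system:
  2a + b = -7
  6a + b = -15
Solving the system yields a = -2, b = -3.
So h(t) = -2t - 3.
Check: h(2) = -7. ✓

h(t) = -2t - 3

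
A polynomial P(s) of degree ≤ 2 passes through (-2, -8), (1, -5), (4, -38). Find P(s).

P(s) = -2s^2 - s - 2

Write P(s) = as^2 + bs + c. Substituting each data point gives a linear system:
  4a - 2b + c = -8
  a + b + c = -5
  16a + 4b + c = -38
Solving the system yields a = -2, b = -1, c = -2.
So P(s) = -2s^2 - s - 2.
Check: P(4) = -38. ✓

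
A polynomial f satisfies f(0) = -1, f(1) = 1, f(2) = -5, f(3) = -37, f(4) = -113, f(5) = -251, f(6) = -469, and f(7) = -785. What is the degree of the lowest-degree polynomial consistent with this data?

Forward differences of the values at u = 0, 1, 2, 3, 4, 5, 6, 7:
  f  : -1  1  -5  -37  -113  -251  -469  -785
  Δ  : 2  -6  -32  -76  -138  -218  -316
  Δ^2: -8  -26  -44  -62  -80  -98
  Δ^3: -18  -18  -18  -18  -18
  Δ^4: 0  0  0  0
  Δ^5: 0  0  0
  Δ^6: 0  0
  Δ^7: 0
The third differences are constant (-18) and nonzero, while all higher differences vanish, so the minimal degree is 3.

3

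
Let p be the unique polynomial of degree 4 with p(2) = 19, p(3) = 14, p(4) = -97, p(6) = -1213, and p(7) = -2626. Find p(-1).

Using the Lagrange interpolation formula with nodes 2, 3, 4, 6, 7:
  L_0(u) = (u - 3)(u - 4)(u - 6)(u - 7) / 40
  L_1(u) = (u - 2)(u - 4)(u - 6)(u - 7) / -12
  L_2(u) = (u - 2)(u - 3)(u - 6)(u - 7) / 12
  L_3(u) = (u - 2)(u - 3)(u - 4)(u - 7) / -24
  L_4(u) = (u - 2)(u - 3)(u - 4)(u - 6) / 60
Then p(u) = 19·L_0(u) + 14·L_1(u) - 97·L_2(u) - 1213·L_3(u) - 2626·L_4(u).
Expanding and collecting terms gives p(u) = -2u^4 + 6u^3 + 3u^2 - 4u - 1.
Evaluating at u = -1: p(-1) = -2.

-2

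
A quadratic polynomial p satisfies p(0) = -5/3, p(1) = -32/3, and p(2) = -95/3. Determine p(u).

Write p(u) = au^2 + bu + c. Substituting each data point gives a linear system:
  c = -5/3
  a + b + c = -32/3
  4a + 2b + c = -95/3
Solving the system yields a = -6, b = -3, c = -5/3.
So p(u) = -6u^2 - 3u - 5/3.
Check: p(0) = -5/3. ✓

p(u) = -6u^2 - 3u - 5/3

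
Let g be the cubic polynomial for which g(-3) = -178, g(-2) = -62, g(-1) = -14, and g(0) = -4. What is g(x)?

Using the Lagrange interpolation formula with nodes -3, -2, -1, 0:
  L_0(x) = (x + 2)(x + 1)x / -6
  L_1(x) = (x + 3)(x + 1)x / 2
  L_2(x) = (x + 3)(x + 2)x / -2
  L_3(x) = (x + 3)(x + 2)(x + 1) / 6
Then g(x) = -178·L_0(x) - 62·L_1(x) - 14·L_2(x) - 4·L_3(x).
Expanding and collecting terms gives g(x) = 5x^3 - 4x^2 + x - 4.
Check: g(-1) = -14. ✓

g(x) = 5x^3 - 4x^2 + x - 4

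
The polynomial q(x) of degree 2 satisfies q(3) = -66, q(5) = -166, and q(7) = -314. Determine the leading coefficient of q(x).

Write q(x) = ax^2 + bx + c. Substituting each data point gives a linear system:
  9a + 3b + c = -66
  25a + 5b + c = -166
  49a + 7b + c = -314
Solving the system yields a = -6, b = -2, c = -6.
So q(x) = -6x² - 2x - 6.
The leading coefficient is -6.

-6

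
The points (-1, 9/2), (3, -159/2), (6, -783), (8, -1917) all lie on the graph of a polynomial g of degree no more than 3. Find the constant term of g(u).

Write g(u) = au^3 + bu^2 + cu + d. Substituting each data point gives a linear system:
  -a + b - c + d = 9/2
  27a + 9b + 3c + d = -159/2
  216a + 36b + 6c + d = -783
  512a + 64b + 8c + d = -1917
Solving the system yields a = -4, b = 3/2, c = 4, d = 3.
So g(u) = -4u^3 + (3/2)u^2 + 4u + 3.
The constant term is 3.

3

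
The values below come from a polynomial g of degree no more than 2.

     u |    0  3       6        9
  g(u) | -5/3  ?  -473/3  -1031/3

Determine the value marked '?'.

The 3 known points determine the degree-2 polynomial uniquely.
Write g(u) = au^2 + bu + c. Substituting each data point gives a linear system:
  c = -5/3
  36a + 6b + c = -473/3
  81a + 9b + c = -1031/3
Solving the system yields a = -4, b = -2, c = -5/3.
So g(u) = -4u² - 2u - 5/3.
Then g(3) = -131/3.

-131/3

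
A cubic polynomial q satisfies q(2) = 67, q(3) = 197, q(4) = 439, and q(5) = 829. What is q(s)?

Write q(s) = as^3 + bs^2 + cs + d. Substituting each data point gives a linear system:
  8a + 4b + 2c + d = 67
  27a + 9b + 3c + d = 197
  64a + 16b + 4c + d = 439
  125a + 25b + 5c + d = 829
Solving the system yields a = 6, b = 2, c = 6, d = -1.
So q(s) = 6s^3 + 2s^2 + 6s - 1.
Check: q(3) = 197. ✓

q(s) = 6s^3 + 2s^2 + 6s - 1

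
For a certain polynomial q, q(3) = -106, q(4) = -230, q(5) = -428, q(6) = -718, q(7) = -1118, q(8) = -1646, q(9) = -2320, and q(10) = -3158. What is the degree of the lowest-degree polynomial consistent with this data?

3

Forward differences of the values at n = 3, 4, 5, 6, 7, 8, 9, 10:
  q  : -106  -230  -428  -718  -1118  -1646  -2320  -3158
  Δ  : -124  -198  -290  -400  -528  -674  -838
  Δ^2: -74  -92  -110  -128  -146  -164
  Δ^3: -18  -18  -18  -18  -18
  Δ^4: 0  0  0  0
  Δ^5: 0  0  0
  Δ^6: 0  0
  Δ^7: 0
The third differences are constant (-18) and nonzero, while all higher differences vanish, so the minimal degree is 3.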